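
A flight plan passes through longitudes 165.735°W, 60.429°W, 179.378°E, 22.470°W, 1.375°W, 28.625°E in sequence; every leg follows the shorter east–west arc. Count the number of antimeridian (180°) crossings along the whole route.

Leg 1: -165.735° → -60.429°, shortest Δλ = 105.306° (east) — does not cross 180°.
Leg 2: -60.429° → +179.378°, shortest Δλ = -120.193° (west) — crosses 180°.
Leg 3: +179.378° → -22.470°, shortest Δλ = 158.152° (east) — crosses 180°.
Leg 4: -22.470° → -1.375°, shortest Δλ = 21.095° (east) — does not cross 180°.
Leg 5: -1.375° → +28.625°, shortest Δλ = 30.0° (east) — does not cross 180°.
Total crossings: 2.

2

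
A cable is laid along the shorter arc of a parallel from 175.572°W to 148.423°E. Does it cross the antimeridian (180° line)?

Naïve |148.423 − -175.572| = 323.995° > 180°, so the shorter arc goes the other way round — across 180°.
Signed shortest Δλ = ((148.423 − -175.572 + 180) mod 360) − 180 = -36.005°.
Going west by 36.005° from -175.572° passes through 180° before reaching +148.423°.

Yes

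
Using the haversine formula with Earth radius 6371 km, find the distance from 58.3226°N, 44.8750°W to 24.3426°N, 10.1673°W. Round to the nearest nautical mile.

2517 nmi

Δλ = -10.1673 − -44.8750 = 34.7077°.
Δφ = 24.3426 − 58.3226 = -33.9800°.
a = sin²(Δφ/2) + cos φ₁ · cos φ₂ · sin²(Δλ/2) = 0.127950.
c = 2·atan2(√a, √(1−a)) = 0.73161 rad → d = 6371·c ≈ 4661.08 km ≈ 2516.78 nmi.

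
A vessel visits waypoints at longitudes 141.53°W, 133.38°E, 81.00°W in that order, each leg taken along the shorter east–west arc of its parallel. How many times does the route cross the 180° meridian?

2

Leg 1: -141.53° → +133.38°, shortest Δλ = -85.09° (west) — crosses 180°.
Leg 2: +133.38° → -81.00°, shortest Δλ = 145.62° (east) — crosses 180°.
Total crossings: 2.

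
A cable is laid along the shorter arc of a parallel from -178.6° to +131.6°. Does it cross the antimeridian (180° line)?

Naïve |131.6 − -178.6| = 310.2° > 180°, so the shorter arc goes the other way round — across 180°.
Signed shortest Δλ = ((131.6 − -178.6 + 180) mod 360) − 180 = -49.8°.
Going west by 49.8° from -178.6° passes through 180° before reaching +131.6°.

Yes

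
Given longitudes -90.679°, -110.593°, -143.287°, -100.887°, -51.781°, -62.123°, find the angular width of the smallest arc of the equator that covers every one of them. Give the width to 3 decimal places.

Sort the longitudes: -143.287°, -110.593°, -100.887°, -90.679°, -62.123°, -51.781°.
Eastward gaps between consecutive values (wrapping around): 32.694°, 9.706°, 10.208°, 28.556°, 10.342°, 268.494°.
Largest gap = 268.494° ⇒ minimal covering band is its complement: 360° − 268.494° = 91.506°.
Band runs from -143.287° eastward to -51.781°.

91.506°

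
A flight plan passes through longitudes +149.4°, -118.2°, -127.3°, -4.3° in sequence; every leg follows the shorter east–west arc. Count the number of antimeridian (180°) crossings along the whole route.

Leg 1: +149.4° → -118.2°, shortest Δλ = 92.4° (east) — crosses 180°.
Leg 2: -118.2° → -127.3°, shortest Δλ = -9.1° (west) — does not cross 180°.
Leg 3: -127.3° → -4.3°, shortest Δλ = 123.0° (east) — does not cross 180°.
Total crossings: 1.

1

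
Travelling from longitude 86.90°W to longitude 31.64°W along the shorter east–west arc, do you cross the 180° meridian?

Signed shortest Δλ = ((-31.64 − -86.90 + 180) mod 360) − 180 = 55.26°.
Going east by 55.26° from -86.90° reaches -31.64° without touching 180°.

No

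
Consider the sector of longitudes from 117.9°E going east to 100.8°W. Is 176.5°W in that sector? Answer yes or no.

Yes

Band width going east from +117.9° to -100.8°: ((-100.8 − 117.9) mod 360) = 141.3°.
Offset of -176.5° east of the west edge: ((-176.5 − 117.9) mod 360) = 65.6°.
65.6° ≤ 141.3° ⇒ inside.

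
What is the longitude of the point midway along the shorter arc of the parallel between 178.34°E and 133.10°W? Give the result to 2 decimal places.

Signed shortest Δλ from +178.34° to -133.10° is +48.56°.
Midpoint longitude = +178.34° + (+48.56°)/2 = +178.34° + 24.28° = +202.62°.
Normalise into (−180°, 180°]: -157.38°.
(The naïve average (+178.34 + -133.10)/2 = 22.62° is on the wrong side of the globe.)

157.38°W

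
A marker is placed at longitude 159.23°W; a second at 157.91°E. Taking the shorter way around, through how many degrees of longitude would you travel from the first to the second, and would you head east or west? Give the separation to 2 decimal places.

Raw difference: 157.91 − -159.23 = 317.14°.
Normalise into (−180°, 180°]: 317.14° − 360° = -42.86°.
Negative ⇒ the second point lies to the west; separation 42.86°.

42.86° west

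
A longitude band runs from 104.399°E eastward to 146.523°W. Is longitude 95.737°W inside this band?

No

Band width going east from +104.399° to -146.523°: ((-146.523 − 104.399) mod 360) = 109.078°.
Offset of -95.737° east of the west edge: ((-95.737 − 104.399) mod 360) = 159.864°.
159.864° > 109.078° ⇒ outside.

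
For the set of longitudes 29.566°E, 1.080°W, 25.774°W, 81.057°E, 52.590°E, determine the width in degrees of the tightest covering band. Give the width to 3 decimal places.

Sort the longitudes: -25.774°, -1.080°, +29.566°, +52.590°, +81.057°.
Eastward gaps between consecutive values (wrapping around): 24.694°, 30.646°, 23.024°, 28.467°, 253.169°.
Largest gap = 253.169° ⇒ minimal covering band is its complement: 360° − 253.169° = 106.831°.
Band runs from -25.774° eastward to +81.057°.

106.831°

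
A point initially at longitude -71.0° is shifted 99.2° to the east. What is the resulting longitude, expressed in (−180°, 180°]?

Start at -71.0°; shift +99.2° → +28.2°.
+28.2° already lies in (−180°, 180°].

+28.2°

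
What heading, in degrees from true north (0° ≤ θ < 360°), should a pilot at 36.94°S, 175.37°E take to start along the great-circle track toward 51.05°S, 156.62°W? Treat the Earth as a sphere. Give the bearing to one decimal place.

134.3°

Δλ = -156.62 − 175.37 = -331.99°; wrapped into (−180°, 180°]: 28.01°.
θ = atan2( sin Δλ · cos φ₂ , cos φ₁ · sin φ₂ − sin φ₁ · cos φ₂ · cos Δλ )
  = atan2(0.29523, -0.28804) = 134.294° → normalised to [0°, 360°): 134.294°.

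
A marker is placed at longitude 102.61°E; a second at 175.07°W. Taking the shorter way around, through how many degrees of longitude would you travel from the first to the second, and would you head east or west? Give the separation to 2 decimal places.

Raw difference: -175.07 − 102.61 = -277.68°.
Normalise into (−180°, 180°]: -277.68° + 360° = 82.32°.
Positive ⇒ the second point lies to the east; separation 82.32°.

82.32° east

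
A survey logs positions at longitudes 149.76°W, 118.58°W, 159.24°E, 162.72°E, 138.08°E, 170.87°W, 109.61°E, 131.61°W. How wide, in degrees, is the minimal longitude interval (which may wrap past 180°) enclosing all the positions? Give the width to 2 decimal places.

131.81°

Sort the longitudes: -170.87°, -149.76°, -131.61°, -118.58°, +109.61°, +138.08°, +159.24°, +162.72°.
Eastward gaps between consecutive values (wrapping around): 21.11°, 18.15°, 13.03°, 228.19°, 28.47°, 21.16°, 3.48°, 26.41°.
Largest gap = 228.19° ⇒ minimal covering band is its complement: 360° − 228.19° = 131.81°.
Band runs from +109.61° eastward to -118.58°, crossing the antimeridian.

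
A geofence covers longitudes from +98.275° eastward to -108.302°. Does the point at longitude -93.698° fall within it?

Band width going east from +98.275° to -108.302°: ((-108.302 − 98.275) mod 360) = 153.423°.
Offset of -93.698° east of the west edge: ((-93.698 − 98.275) mod 360) = 168.027°.
168.027° > 153.423° ⇒ outside.

No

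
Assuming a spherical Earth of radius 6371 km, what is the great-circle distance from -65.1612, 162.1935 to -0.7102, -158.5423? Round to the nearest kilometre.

Δλ = -158.5423 − 162.1935 = -320.7358°; wrapped into (−180°, 180°]: 39.2642°.
Δφ = -0.7102 − -65.1612 = 64.4510°.
a = sin²(Δφ/2) + cos φ₁ · cos φ₂ · sin²(Δλ/2) = 0.331773.
c = 2·atan2(√a, √(1−a)) = 1.22765 rad → d = 6371·c ≈ 7821.34 km.

7821 km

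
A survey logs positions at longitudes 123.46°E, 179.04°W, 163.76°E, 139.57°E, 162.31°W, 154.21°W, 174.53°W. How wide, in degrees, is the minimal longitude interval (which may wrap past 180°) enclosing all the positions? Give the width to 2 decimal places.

Sort the longitudes: -179.04°, -174.53°, -162.31°, -154.21°, +123.46°, +139.57°, +163.76°.
Eastward gaps between consecutive values (wrapping around): 4.51°, 12.22°, 8.10°, 277.67°, 16.11°, 24.19°, 17.20°.
Largest gap = 277.67° ⇒ minimal covering band is its complement: 360° − 277.67° = 82.33°.
Band runs from +123.46° eastward to -154.21°, crossing the antimeridian.

82.33°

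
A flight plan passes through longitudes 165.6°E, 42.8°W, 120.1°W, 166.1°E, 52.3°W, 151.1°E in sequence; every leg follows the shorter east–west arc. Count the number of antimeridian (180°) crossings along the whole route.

Leg 1: +165.6° → -42.8°, shortest Δλ = 151.6° (east) — crosses 180°.
Leg 2: -42.8° → -120.1°, shortest Δλ = -77.3° (west) — does not cross 180°.
Leg 3: -120.1° → +166.1°, shortest Δλ = -73.8° (west) — crosses 180°.
Leg 4: +166.1° → -52.3°, shortest Δλ = 141.6° (east) — crosses 180°.
Leg 5: -52.3° → +151.1°, shortest Δλ = -156.6° (west) — crosses 180°.
Total crossings: 4.

4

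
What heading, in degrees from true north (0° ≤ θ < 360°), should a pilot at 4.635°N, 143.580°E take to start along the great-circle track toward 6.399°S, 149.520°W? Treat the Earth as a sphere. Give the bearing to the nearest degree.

Δλ = -149.520 − 143.580 = -293.100°; wrapped into (−180°, 180°]: 66.900°.
θ = atan2( sin Δλ · cos φ₂ , cos φ₁ · sin φ₂ − sin φ₁ · cos φ₂ · cos Δλ )
  = atan2(0.91409, -0.14259) = 98.866° → normalised to [0°, 360°): 98.866°.

99°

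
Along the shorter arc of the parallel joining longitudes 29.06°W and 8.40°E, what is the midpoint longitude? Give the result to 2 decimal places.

10.33°W

Signed shortest Δλ from -29.06° to +8.40° is +37.46°.
Midpoint longitude = -29.06° + (+37.46°)/2 = -29.06° + 18.73° = -10.33°.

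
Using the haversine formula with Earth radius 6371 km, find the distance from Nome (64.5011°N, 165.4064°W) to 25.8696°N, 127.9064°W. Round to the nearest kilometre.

Δλ = -127.9064 − -165.4064 = 37.5000°.
Δφ = 25.8696 − 64.5011 = -38.6315°.
a = sin²(Δφ/2) + cos φ₁ · cos φ₂ · sin²(Δλ/2) = 0.149434.
c = 2·atan2(√a, √(1−a)) = 0.79381 rad → d = 6371·c ≈ 5057.38 km.

5057 km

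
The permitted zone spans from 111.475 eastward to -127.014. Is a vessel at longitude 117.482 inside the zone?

Yes

Band width going east from +111.475° to -127.014°: ((-127.014 − 111.475) mod 360) = 121.511°.
Offset of +117.482° east of the west edge: ((117.482 − 111.475) mod 360) = 6.007°.
6.007° ≤ 121.511° ⇒ inside.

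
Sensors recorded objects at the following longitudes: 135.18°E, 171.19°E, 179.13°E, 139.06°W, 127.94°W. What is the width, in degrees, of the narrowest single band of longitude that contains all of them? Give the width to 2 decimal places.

96.88°

Sort the longitudes: -139.06°, -127.94°, +135.18°, +171.19°, +179.13°.
Eastward gaps between consecutive values (wrapping around): 11.12°, 263.12°, 36.01°, 7.94°, 41.81°.
Largest gap = 263.12° ⇒ minimal covering band is its complement: 360° − 263.12° = 96.88°.
Band runs from +135.18° eastward to -127.94°, crossing the antimeridian.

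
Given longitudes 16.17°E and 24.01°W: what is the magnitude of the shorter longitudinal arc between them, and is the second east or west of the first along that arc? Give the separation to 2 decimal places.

Raw difference: -24.01 − 16.17 = -40.18°.
Normalise into (−180°, 180°]: -40.18° stays -40.18°.
Negative ⇒ the second point lies to the west; separation 40.18°.

40.18° west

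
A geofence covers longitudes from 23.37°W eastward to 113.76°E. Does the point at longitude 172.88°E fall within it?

Band width going east from -23.37° to +113.76°: ((113.76 − -23.37) mod 360) = 137.13°.
Offset of +172.88° east of the west edge: ((172.88 − -23.37) mod 360) = 196.25°.
196.25° > 137.13° ⇒ outside.

No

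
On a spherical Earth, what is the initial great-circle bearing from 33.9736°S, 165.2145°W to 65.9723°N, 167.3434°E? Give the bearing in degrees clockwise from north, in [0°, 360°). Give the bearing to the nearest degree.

349°

Δλ = 167.3434 − -165.2145 = 332.5579°; wrapped into (−180°, 180°]: -27.4421°.
θ = atan2( sin Δλ · cos φ₂ , cos φ₁ · sin φ₂ − sin φ₁ · cos φ₂ · cos Δλ )
  = atan2(-0.18765, 0.95937) = -11.067° → normalised to [0°, 360°): 348.933°.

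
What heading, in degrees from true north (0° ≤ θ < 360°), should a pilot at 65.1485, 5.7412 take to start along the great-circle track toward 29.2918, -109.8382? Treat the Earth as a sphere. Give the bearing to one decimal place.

Δλ = -109.8382 − 5.7412 = -115.5794°.
θ = atan2( sin Δλ · cos φ₂ , cos φ₁ · sin φ₂ − sin φ₁ · cos φ₂ · cos Δλ )
  = atan2(-0.78666, 0.54731) = -55.172° → normalised to [0°, 360°): 304.828°.

304.8°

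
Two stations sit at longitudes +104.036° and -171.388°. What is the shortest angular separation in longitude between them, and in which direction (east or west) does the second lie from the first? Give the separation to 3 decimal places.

84.576° east

Raw difference: -171.388 − 104.036 = -275.424°.
Normalise into (−180°, 180°]: -275.424° + 360° = 84.576°.
Positive ⇒ the second point lies to the east; separation 84.576°.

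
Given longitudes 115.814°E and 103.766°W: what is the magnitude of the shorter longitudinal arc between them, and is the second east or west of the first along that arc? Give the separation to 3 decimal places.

140.420° east

Raw difference: -103.766 − 115.814 = -219.58°.
Normalise into (−180°, 180°]: -219.58° + 360° = 140.42°.
Positive ⇒ the second point lies to the east; separation 140.420°.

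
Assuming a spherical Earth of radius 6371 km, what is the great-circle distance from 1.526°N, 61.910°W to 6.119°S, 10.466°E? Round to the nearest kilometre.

8079 km

Δλ = 10.466 − -61.910 = 72.376°.
Δφ = -6.119 − 1.526 = -7.645°.
a = sin²(Δφ/2) + cos φ₁ · cos φ₂ · sin²(Δλ/2) = 0.350951.
c = 2·atan2(√a, √(1−a)) = 1.26810 rad → d = 6371·c ≈ 8079.04 km.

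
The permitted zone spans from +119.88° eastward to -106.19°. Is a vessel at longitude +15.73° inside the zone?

Band width going east from +119.88° to -106.19°: ((-106.19 − 119.88) mod 360) = 133.93°.
Offset of +15.73° east of the west edge: ((15.73 − 119.88) mod 360) = 255.85°.
255.85° > 133.93° ⇒ outside.

No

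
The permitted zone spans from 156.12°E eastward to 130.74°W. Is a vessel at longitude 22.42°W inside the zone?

Band width going east from +156.12° to -130.74°: ((-130.74 − 156.12) mod 360) = 73.14°.
Offset of -22.42° east of the west edge: ((-22.42 − 156.12) mod 360) = 181.46°.
181.46° > 73.14° ⇒ outside.

No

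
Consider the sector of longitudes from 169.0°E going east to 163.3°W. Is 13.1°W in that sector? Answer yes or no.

Band width going east from +169.0° to -163.3°: ((-163.3 − 169.0) mod 360) = 27.7°.
Offset of -13.1° east of the west edge: ((-13.1 − 169.0) mod 360) = 177.9°.
177.9° > 27.7° ⇒ outside.

No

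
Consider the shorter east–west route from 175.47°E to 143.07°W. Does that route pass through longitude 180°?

Yes

Naïve |-143.07 − 175.47| = 318.54° > 180°, so the shorter arc goes the other way round — across 180°.
Signed shortest Δλ = ((-143.07 − 175.47 + 180) mod 360) − 180 = 41.46°.
Going east by 41.46° from +175.47° passes through 180° before reaching -143.07°.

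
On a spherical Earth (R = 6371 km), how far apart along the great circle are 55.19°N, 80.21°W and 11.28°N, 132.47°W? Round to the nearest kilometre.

6648 km

Δλ = -132.47 − -80.21 = -52.26°.
Δφ = 11.28 − 55.19 = -43.91°.
a = sin²(Δφ/2) + cos φ₁ · cos φ₂ · sin²(Δλ/2) = 0.248370.
c = 2·atan2(√a, √(1−a)) = 1.04343 rad → d = 6371·c ≈ 6647.68 km.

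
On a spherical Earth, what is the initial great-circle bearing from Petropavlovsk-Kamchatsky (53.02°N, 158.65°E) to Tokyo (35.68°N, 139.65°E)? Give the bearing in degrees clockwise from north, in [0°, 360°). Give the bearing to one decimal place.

Δλ = 139.65 − 158.65 = -19.00°.
θ = atan2( sin Δλ · cos φ₂ , cos φ₁ · sin φ₂ − sin φ₁ · cos φ₂ · cos Δλ )
  = atan2(-0.26445, -0.26269) = -134.808° → normalised to [0°, 360°): 225.192°.

225.2°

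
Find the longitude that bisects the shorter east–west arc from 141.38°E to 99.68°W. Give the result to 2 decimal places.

Signed shortest Δλ from +141.38° to -99.68° is +118.94°.
Midpoint longitude = +141.38° + (+118.94°)/2 = +141.38° + 59.47° = +200.85°.
Normalise into (−180°, 180°]: -159.15°.
(The naïve average (+141.38 + -99.68)/2 = 20.85° is on the wrong side of the globe.)

159.15°W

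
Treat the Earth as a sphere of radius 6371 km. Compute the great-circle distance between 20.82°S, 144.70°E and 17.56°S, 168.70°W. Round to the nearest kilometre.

4891 km

Δλ = -168.70 − 144.70 = -313.40°; wrapped into (−180°, 180°]: 46.60°.
Δφ = -17.56 − -20.82 = 3.26°.
a = sin²(Δφ/2) + cos φ₁ · cos φ₂ · sin²(Δλ/2) = 0.140234.
c = 2·atan2(√a, √(1−a)) = 0.76767 rad → d = 6371·c ≈ 4890.82 km.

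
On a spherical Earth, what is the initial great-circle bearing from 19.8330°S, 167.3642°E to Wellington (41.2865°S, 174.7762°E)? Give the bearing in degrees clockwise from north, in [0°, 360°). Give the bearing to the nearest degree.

165°

Δλ = 174.7762 − 167.3642 = 7.4120°.
θ = atan2( sin Δλ · cos φ₂ , cos φ₁ · sin φ₂ − sin φ₁ · cos φ₂ · cos Δλ )
  = atan2(0.09694, -0.36788) = 165.238° → normalised to [0°, 360°): 165.238°.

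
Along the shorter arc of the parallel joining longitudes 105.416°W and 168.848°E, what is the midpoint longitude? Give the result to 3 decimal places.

148.284°W

Signed shortest Δλ from -105.416° to +168.848° is -85.736°.
Midpoint longitude = -105.416° + (-85.736°)/2 = -105.416° − 42.868° = -148.284°.
(The naïve average (-105.416 + +168.848)/2 = 31.716° is on the wrong side of the globe.)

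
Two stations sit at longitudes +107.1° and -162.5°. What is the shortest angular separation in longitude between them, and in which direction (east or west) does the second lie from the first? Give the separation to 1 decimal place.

90.4° east

Raw difference: -162.5 − 107.1 = -269.6°.
Normalise into (−180°, 180°]: -269.6° + 360° = 90.4°.
Positive ⇒ the second point lies to the east; separation 90.4°.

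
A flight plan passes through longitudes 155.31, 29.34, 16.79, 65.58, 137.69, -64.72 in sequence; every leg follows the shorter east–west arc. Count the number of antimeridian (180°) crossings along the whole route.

1

Leg 1: +155.31° → +29.34°, shortest Δλ = -125.97° (west) — does not cross 180°.
Leg 2: +29.34° → +16.79°, shortest Δλ = -12.55° (west) — does not cross 180°.
Leg 3: +16.79° → +65.58°, shortest Δλ = 48.79° (east) — does not cross 180°.
Leg 4: +65.58° → +137.69°, shortest Δλ = 72.11° (east) — does not cross 180°.
Leg 5: +137.69° → -64.72°, shortest Δλ = 157.59° (east) — crosses 180°.
Total crossings: 1.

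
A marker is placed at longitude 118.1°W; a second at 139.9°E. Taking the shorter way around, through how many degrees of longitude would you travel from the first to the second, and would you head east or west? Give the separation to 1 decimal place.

Raw difference: 139.9 − -118.1 = 258.0°.
Normalise into (−180°, 180°]: 258.0° − 360° = -102.0°.
Negative ⇒ the second point lies to the west; separation 102.0°.

102.0° west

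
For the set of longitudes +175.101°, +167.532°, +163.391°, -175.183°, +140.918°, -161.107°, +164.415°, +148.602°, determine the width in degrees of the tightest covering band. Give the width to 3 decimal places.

57.975°

Sort the longitudes: -175.183°, -161.107°, +140.918°, +148.602°, +163.391°, +164.415°, +167.532°, +175.101°.
Eastward gaps between consecutive values (wrapping around): 14.076°, 302.025°, 7.684°, 14.789°, 1.024°, 3.117°, 7.569°, 9.716°.
Largest gap = 302.025° ⇒ minimal covering band is its complement: 360° − 302.025° = 57.975°.
Band runs from +140.918° eastward to -161.107°, crossing the antimeridian.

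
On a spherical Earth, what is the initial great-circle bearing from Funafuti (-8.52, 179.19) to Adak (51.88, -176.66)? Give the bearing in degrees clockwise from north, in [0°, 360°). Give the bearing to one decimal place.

Δλ = -176.66 − 179.19 = -355.85°; wrapped into (−180°, 180°]: 4.15°.
θ = atan2( sin Δλ · cos φ₂ , cos φ₁ · sin φ₂ − sin φ₁ · cos φ₂ · cos Δλ )
  = atan2(0.04467, 0.86926) = 2.942° → normalised to [0°, 360°): 2.942°.

2.9°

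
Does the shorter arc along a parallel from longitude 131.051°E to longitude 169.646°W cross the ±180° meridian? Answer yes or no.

Naïve |-169.646 − 131.051| = 300.697° > 180°, so the shorter arc goes the other way round — across 180°.
Signed shortest Δλ = ((-169.646 − 131.051 + 180) mod 360) − 180 = 59.303°.
Going east by 59.303° from +131.051° passes through 180° before reaching -169.646°.

Yes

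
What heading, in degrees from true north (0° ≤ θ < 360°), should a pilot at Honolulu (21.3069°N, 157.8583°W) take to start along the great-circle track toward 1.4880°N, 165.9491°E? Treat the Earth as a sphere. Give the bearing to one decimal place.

Δλ = 165.9491 − -157.8583 = 323.8074°; wrapped into (−180°, 180°]: -36.1926°.
θ = atan2( sin Δλ · cos φ₂ , cos φ₁ · sin φ₂ − sin φ₁ · cos φ₂ · cos Δλ )
  = atan2(-0.59030, -0.26896) = -114.495° → normalised to [0°, 360°): 245.505°.

245.5°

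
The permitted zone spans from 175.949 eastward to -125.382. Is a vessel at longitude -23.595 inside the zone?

Band width going east from +175.949° to -125.382°: ((-125.382 − 175.949) mod 360) = 58.669°.
Offset of -23.595° east of the west edge: ((-23.595 − 175.949) mod 360) = 160.456°.
160.456° > 58.669° ⇒ outside.

No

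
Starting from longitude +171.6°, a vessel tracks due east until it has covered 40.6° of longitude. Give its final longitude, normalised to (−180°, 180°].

-147.8°

Start at +171.6°; shift +40.6° → +212.2°.
+212.2° lies outside (−180°, 180°]; subtract 360° → -147.8°.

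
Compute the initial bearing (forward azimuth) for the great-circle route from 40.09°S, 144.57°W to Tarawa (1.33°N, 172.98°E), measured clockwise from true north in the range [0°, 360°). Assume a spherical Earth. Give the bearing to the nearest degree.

Δλ = 172.98 − -144.57 = 317.55°; wrapped into (−180°, 180°]: -42.45°.
θ = atan2( sin Δλ · cos φ₂ , cos φ₁ · sin φ₂ − sin φ₁ · cos φ₂ · cos Δλ )
  = atan2(-0.67476, 0.49281) = -53.858° → normalised to [0°, 360°): 306.142°.

306°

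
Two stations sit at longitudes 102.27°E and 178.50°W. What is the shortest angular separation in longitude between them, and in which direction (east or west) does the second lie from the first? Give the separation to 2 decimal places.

79.23° east

Raw difference: -178.50 − 102.27 = -280.77°.
Normalise into (−180°, 180°]: -280.77° + 360° = 79.23°.
Positive ⇒ the second point lies to the east; separation 79.23°.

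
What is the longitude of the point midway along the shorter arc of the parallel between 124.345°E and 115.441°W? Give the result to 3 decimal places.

Signed shortest Δλ from +124.345° to -115.441° is +120.214°.
Midpoint longitude = +124.345° + (+120.214°)/2 = +124.345° + 60.107° = +184.452°.
Normalise into (−180°, 180°]: -175.548°.
(The naïve average (+124.345 + -115.441)/2 = 4.452° is on the wrong side of the globe.)

175.548°W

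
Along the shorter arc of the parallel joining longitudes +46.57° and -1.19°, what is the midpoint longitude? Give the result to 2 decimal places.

+22.69°

Signed shortest Δλ from +46.57° to -1.19° is -47.76°.
Midpoint longitude = +46.57° + (-47.76°)/2 = +46.57° − 23.88° = +22.69°.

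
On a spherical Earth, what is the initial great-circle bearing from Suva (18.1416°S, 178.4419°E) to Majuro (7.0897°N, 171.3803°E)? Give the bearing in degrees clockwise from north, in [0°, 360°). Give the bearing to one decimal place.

343.9°

Δλ = 171.3803 − 178.4419 = -7.0616°.
θ = atan2( sin Δλ · cos φ₂ , cos φ₁ · sin φ₂ − sin φ₁ · cos φ₂ · cos Δλ )
  = atan2(-0.12200, 0.42393) = -16.055° → normalised to [0°, 360°): 343.945°.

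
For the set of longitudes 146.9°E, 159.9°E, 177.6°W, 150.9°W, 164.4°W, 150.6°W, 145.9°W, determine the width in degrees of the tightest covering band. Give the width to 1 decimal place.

67.2°

Sort the longitudes: -177.6°, -164.4°, -150.9°, -150.6°, -145.9°, +146.9°, +159.9°.
Eastward gaps between consecutive values (wrapping around): 13.2°, 13.5°, 0.3°, 4.7°, 292.8°, 13.0°, 22.5°.
Largest gap = 292.8° ⇒ minimal covering band is its complement: 360° − 292.8° = 67.2°.
Band runs from +146.9° eastward to -145.9°, crossing the antimeridian.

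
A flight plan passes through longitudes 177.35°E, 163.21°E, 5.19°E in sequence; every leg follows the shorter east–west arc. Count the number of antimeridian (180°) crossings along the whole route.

0

Leg 1: +177.35° → +163.21°, shortest Δλ = -14.14° (west) — does not cross 180°.
Leg 2: +163.21° → +5.19°, shortest Δλ = -158.02° (west) — does not cross 180°.
Total crossings: 0.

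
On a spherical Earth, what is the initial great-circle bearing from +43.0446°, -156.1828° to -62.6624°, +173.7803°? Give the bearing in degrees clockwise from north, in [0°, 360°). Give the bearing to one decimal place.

194.0°

Δλ = 173.7803 − -156.1828 = 329.9631°; wrapped into (−180°, 180°]: -30.0369°.
θ = atan2( sin Δλ · cos φ₂ , cos φ₁ · sin φ₂ − sin φ₁ · cos φ₂ · cos Δλ )
  = atan2(-0.22987, -0.92056) = -165.979° → normalised to [0°, 360°): 194.021°.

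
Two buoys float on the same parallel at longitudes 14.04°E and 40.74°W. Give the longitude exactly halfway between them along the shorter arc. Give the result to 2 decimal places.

Signed shortest Δλ from +14.04° to -40.74° is -54.78°.
Midpoint longitude = +14.04° + (-54.78°)/2 = +14.04° − 27.39° = -13.35°.

13.35°W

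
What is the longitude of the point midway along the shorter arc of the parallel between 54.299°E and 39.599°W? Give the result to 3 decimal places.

Signed shortest Δλ from +54.299° to -39.599° is -93.898°.
Midpoint longitude = +54.299° + (-93.898°)/2 = +54.299° − 46.949° = +7.350°.

7.350°E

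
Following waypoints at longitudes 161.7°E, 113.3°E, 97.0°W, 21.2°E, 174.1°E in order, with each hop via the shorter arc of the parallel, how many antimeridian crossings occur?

1

Leg 1: +161.7° → +113.3°, shortest Δλ = -48.4° (west) — does not cross 180°.
Leg 2: +113.3° → -97.0°, shortest Δλ = 149.7° (east) — crosses 180°.
Leg 3: -97.0° → +21.2°, shortest Δλ = 118.2° (east) — does not cross 180°.
Leg 4: +21.2° → +174.1°, shortest Δλ = 152.9° (east) — does not cross 180°.
Total crossings: 1.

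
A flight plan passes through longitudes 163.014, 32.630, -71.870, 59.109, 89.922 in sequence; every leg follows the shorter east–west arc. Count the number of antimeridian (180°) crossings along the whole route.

Leg 1: +163.014° → +32.630°, shortest Δλ = -130.384° (west) — does not cross 180°.
Leg 2: +32.630° → -71.870°, shortest Δλ = -104.5° (west) — does not cross 180°.
Leg 3: -71.870° → +59.109°, shortest Δλ = 130.979° (east) — does not cross 180°.
Leg 4: +59.109° → +89.922°, shortest Δλ = 30.813° (east) — does not cross 180°.
Total crossings: 0.

0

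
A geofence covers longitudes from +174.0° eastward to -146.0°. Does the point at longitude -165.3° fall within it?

Yes

Band width going east from +174.0° to -146.0°: ((-146.0 − 174.0) mod 360) = 40.0°.
Offset of -165.3° east of the west edge: ((-165.3 − 174.0) mod 360) = 20.7°.
20.7° ≤ 40.0° ⇒ inside.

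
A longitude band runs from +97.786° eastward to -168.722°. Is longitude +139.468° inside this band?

Band width going east from +97.786° to -168.722°: ((-168.722 − 97.786) mod 360) = 93.492°.
Offset of +139.468° east of the west edge: ((139.468 − 97.786) mod 360) = 41.682°.
41.682° ≤ 93.492° ⇒ inside.

Yes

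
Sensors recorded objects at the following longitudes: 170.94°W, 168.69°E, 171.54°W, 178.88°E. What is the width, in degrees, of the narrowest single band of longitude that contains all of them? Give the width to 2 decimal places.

Sort the longitudes: -171.54°, -170.94°, +168.69°, +178.88°.
Eastward gaps between consecutive values (wrapping around): 0.60°, 339.63°, 10.19°, 9.58°.
Largest gap = 339.63° ⇒ minimal covering band is its complement: 360° − 339.63° = 20.37°.
Band runs from +168.69° eastward to -170.94°, crossing the antimeridian.

20.37°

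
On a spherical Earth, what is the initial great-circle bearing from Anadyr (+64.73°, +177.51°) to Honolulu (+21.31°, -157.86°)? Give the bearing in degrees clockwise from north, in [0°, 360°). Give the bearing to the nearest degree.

Δλ = -157.86 − 177.51 = -335.37°; wrapped into (−180°, 180°]: 24.63°.
θ = atan2( sin Δλ · cos φ₂ , cos φ₁ · sin φ₂ − sin φ₁ · cos φ₂ · cos Δλ )
  = atan2(0.38826, -0.61069) = 147.553° → normalised to [0°, 360°): 147.553°.

148°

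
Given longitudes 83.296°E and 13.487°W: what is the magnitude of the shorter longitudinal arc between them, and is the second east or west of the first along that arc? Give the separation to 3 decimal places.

Raw difference: -13.487 − 83.296 = -96.783°.
Normalise into (−180°, 180°]: -96.783° stays -96.783°.
Negative ⇒ the second point lies to the west; separation 96.783°.

96.783° west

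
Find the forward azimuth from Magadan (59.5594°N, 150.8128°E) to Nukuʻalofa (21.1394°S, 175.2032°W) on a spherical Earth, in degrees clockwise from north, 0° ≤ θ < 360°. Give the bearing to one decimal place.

148.5°

Δλ = -175.2032 − 150.8128 = -326.0160°; wrapped into (−180°, 180°]: 33.9840°.
θ = atan2( sin Δλ · cos φ₂ , cos φ₁ · sin φ₂ − sin φ₁ · cos φ₂ · cos Δλ )
  = atan2(0.52135, -0.84950) = 148.462° → normalised to [0°, 360°): 148.462°.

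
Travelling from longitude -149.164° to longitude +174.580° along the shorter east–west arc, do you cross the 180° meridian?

Yes

Naïve |174.580 − -149.164| = 323.744° > 180°, so the shorter arc goes the other way round — across 180°.
Signed shortest Δλ = ((174.580 − -149.164 + 180) mod 360) − 180 = -36.256°.
Going west by 36.256° from -149.164° passes through 180° before reaching +174.580°.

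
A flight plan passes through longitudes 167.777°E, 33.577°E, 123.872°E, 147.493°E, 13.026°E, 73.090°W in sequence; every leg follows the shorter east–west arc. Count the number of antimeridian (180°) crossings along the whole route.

0

Leg 1: +167.777° → +33.577°, shortest Δλ = -134.2° (west) — does not cross 180°.
Leg 2: +33.577° → +123.872°, shortest Δλ = 90.295° (east) — does not cross 180°.
Leg 3: +123.872° → +147.493°, shortest Δλ = 23.621° (east) — does not cross 180°.
Leg 4: +147.493° → +13.026°, shortest Δλ = -134.467° (west) — does not cross 180°.
Leg 5: +13.026° → -73.090°, shortest Δλ = -86.116° (west) — does not cross 180°.
Total crossings: 0.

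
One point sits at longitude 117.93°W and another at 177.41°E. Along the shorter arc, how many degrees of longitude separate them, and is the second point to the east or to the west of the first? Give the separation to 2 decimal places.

64.66° west

Raw difference: 177.41 − -117.93 = 295.34°.
Normalise into (−180°, 180°]: 295.34° − 360° = -64.66°.
Negative ⇒ the second point lies to the west; separation 64.66°.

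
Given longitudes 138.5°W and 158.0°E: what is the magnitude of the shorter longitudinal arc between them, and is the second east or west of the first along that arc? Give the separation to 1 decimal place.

63.5° west

Raw difference: 158.0 − -138.5 = 296.5°.
Normalise into (−180°, 180°]: 296.5° − 360° = -63.5°.
Negative ⇒ the second point lies to the west; separation 63.5°.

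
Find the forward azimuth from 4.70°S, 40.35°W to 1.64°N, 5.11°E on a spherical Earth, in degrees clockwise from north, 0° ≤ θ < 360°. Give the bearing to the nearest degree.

83°

Δλ = 5.11 − -40.35 = 45.46°.
θ = atan2( sin Δλ · cos φ₂ , cos φ₁ · sin φ₂ − sin φ₁ · cos φ₂ · cos Δλ )
  = atan2(0.71247, 0.08597) = 83.120° → normalised to [0°, 360°): 83.120°.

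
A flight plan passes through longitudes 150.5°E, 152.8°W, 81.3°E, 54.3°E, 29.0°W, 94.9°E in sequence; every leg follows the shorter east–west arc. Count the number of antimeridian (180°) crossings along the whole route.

2

Leg 1: +150.5° → -152.8°, shortest Δλ = 56.7° (east) — crosses 180°.
Leg 2: -152.8° → +81.3°, shortest Δλ = -125.9° (west) — crosses 180°.
Leg 3: +81.3° → +54.3°, shortest Δλ = -27.0° (west) — does not cross 180°.
Leg 4: +54.3° → -29.0°, shortest Δλ = -83.3° (west) — does not cross 180°.
Leg 5: -29.0° → +94.9°, shortest Δλ = 123.9° (east) — does not cross 180°.
Total crossings: 2.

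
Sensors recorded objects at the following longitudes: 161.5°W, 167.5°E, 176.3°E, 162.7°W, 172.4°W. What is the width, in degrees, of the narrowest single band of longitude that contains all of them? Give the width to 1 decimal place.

31.0°

Sort the longitudes: -172.4°, -162.7°, -161.5°, +167.5°, +176.3°.
Eastward gaps between consecutive values (wrapping around): 9.7°, 1.2°, 329.0°, 8.8°, 11.3°.
Largest gap = 329.0° ⇒ minimal covering band is its complement: 360° − 329.0° = 31.0°.
Band runs from +167.5° eastward to -161.5°, crossing the antimeridian.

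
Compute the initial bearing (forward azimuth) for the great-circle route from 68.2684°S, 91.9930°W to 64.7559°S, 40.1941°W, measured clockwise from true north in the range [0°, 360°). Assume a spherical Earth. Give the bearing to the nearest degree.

Δλ = -40.1941 − -91.9930 = 51.7989°.
θ = atan2( sin Δλ · cos φ₂ , cos φ₁ · sin φ₂ − sin φ₁ · cos φ₂ · cos Δλ )
  = atan2(0.33514, -0.08990) = 105.016° → normalised to [0°, 360°): 105.016°.

105°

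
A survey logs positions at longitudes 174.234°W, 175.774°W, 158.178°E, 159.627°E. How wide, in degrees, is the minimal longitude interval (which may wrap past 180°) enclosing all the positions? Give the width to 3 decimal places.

27.588°

Sort the longitudes: -175.774°, -174.234°, +158.178°, +159.627°.
Eastward gaps between consecutive values (wrapping around): 1.540°, 332.412°, 1.449°, 24.599°.
Largest gap = 332.412° ⇒ minimal covering band is its complement: 360° − 332.412° = 27.588°.
Band runs from +158.178° eastward to -174.234°, crossing the antimeridian.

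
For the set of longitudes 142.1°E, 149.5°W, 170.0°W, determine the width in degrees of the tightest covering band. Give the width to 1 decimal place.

Sort the longitudes: -170.0°, -149.5°, +142.1°.
Eastward gaps between consecutive values (wrapping around): 20.5°, 291.6°, 47.9°.
Largest gap = 291.6° ⇒ minimal covering band is its complement: 360° − 291.6° = 68.4°.
Band runs from +142.1° eastward to -149.5°, crossing the antimeridian.

68.4°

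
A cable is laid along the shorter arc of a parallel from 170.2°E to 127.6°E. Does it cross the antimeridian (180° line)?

Signed shortest Δλ = ((127.6 − 170.2 + 180) mod 360) − 180 = -42.6°.
Going west by 42.6° from +170.2° reaches +127.6° without touching 180°.

No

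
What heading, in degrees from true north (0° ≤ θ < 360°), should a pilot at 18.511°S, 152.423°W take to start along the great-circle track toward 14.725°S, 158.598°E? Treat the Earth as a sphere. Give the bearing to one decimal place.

Δλ = 158.598 − -152.423 = 311.021°; wrapped into (−180°, 180°]: -48.979°.
θ = atan2( sin Δλ · cos φ₂ , cos φ₁ · sin φ₂ − sin φ₁ · cos φ₂ · cos Δλ )
  = atan2(-0.72969, -0.03950) = -93.098° → normalised to [0°, 360°): 266.902°.

266.9°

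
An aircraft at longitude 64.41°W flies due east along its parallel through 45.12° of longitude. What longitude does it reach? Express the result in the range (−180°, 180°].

Start at -64.41°; shift +45.12° → -19.29°.
-19.29° already lies in (−180°, 180°].

19.29°W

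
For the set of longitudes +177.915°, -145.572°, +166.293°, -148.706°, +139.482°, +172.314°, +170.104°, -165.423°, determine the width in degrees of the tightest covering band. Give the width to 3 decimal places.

Sort the longitudes: -165.423°, -148.706°, -145.572°, +139.482°, +166.293°, +170.104°, +172.314°, +177.915°.
Eastward gaps between consecutive values (wrapping around): 16.717°, 3.134°, 285.054°, 26.811°, 3.811°, 2.210°, 5.601°, 16.662°.
Largest gap = 285.054° ⇒ minimal covering band is its complement: 360° − 285.054° = 74.946°.
Band runs from +139.482° eastward to -145.572°, crossing the antimeridian.

74.946°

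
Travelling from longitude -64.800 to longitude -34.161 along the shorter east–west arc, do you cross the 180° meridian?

No

Signed shortest Δλ = ((-34.161 − -64.800 + 180) mod 360) − 180 = 30.639°.
Going east by 30.639° from -64.800° reaches -34.161° without touching 180°.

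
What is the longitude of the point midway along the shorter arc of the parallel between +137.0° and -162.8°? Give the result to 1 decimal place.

Signed shortest Δλ from +137.0° to -162.8° is +60.2°.
Midpoint longitude = +137.0° + (+60.2°)/2 = +137.0° + 30.1° = +167.1°.
(The naïve average (+137.0 + -162.8)/2 = -12.9° is on the wrong side of the globe.)

+167.1°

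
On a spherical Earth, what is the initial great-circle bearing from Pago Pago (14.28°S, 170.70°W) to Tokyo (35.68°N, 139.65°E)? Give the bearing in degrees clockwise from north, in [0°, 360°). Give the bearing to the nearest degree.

318°

Δλ = 139.65 − -170.70 = 310.35°; wrapped into (−180°, 180°]: -49.65°.
θ = atan2( sin Δλ · cos φ₂ , cos φ₁ · sin φ₂ − sin φ₁ · cos φ₂ · cos Δλ )
  = atan2(-0.61905, 0.69496) = -41.694° → normalised to [0°, 360°): 318.306°.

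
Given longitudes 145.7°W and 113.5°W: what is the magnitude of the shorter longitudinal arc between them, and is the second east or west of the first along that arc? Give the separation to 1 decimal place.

32.2° east

Raw difference: -113.5 − -145.7 = 32.2°.
Normalise into (−180°, 180°]: 32.2° stays 32.2°.
Positive ⇒ the second point lies to the east; separation 32.2°.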